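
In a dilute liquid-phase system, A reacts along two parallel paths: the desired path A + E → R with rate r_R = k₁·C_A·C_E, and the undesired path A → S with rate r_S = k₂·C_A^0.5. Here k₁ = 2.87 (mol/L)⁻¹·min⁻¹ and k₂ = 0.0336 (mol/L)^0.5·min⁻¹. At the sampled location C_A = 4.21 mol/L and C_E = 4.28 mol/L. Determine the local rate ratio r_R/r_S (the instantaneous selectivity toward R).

S_{R/S} = r_R/r_S = (k₁·C_A·C_E)/(k₂·C_A^0.5) = (k₁/k₂)·C_A^0.5·C_E.
= (2.87×4.210×4.280) / (0.0336×4.210^0.5) = 51.71/0.06894 = 750.
Since the desired path is higher order in A, keeping C_A high (PFR or concentrated feed) favours R.

750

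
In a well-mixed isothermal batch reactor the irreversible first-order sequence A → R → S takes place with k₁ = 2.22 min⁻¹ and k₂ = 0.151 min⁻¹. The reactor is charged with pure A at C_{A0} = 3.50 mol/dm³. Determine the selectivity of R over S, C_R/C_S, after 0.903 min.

10.8

Solving the coupled first-order balances gives C_R(t) = [k₁/(k₂−k₁)]·C_{A0}·(e^(−k₁t) − e^(−k₂t)).
e^(−k₁t) = e^(−2.22×0.903) = e^(−2.005) = 0.1347; e^(−k₂t) = e^(−0.1364) = 0.8725.
C_R = 2.22×3.50/(0.151−2.22) × (0.1347−0.8725) = (-3.755)×(-0.7378) = 2.771 mol/dm³.
C_A = C_{A0}e^(−k₁t) = 0.4715 mol/dm³, so C_S = C_{A0}−C_A−C_R = 0.2577 mol/dm³; C_R/C_S = 10.8.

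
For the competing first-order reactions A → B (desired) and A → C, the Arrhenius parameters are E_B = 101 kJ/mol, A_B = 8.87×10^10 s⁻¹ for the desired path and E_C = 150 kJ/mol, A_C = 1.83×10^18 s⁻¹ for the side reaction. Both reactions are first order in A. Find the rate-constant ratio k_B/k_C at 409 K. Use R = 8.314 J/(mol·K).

Since both paths have the same order in A, the concentration cancels and S_{B/C} = k_B/k_C = (A_B/A_C)·exp[(E_C−E_B)/(RT)].
(E_C−E_B)/(RT) = (150−101)×10³/(8.314×409) = 49000/3400 = 14.41.
k_B/k_C = (8.87×10^10/1.83×10^18)·exp(14.41) = 4.847×10^-8 × 1.812×10^6 = 0.0878.
Since E_B < E_C, lowering the temperature improves selectivity toward B.

0.0878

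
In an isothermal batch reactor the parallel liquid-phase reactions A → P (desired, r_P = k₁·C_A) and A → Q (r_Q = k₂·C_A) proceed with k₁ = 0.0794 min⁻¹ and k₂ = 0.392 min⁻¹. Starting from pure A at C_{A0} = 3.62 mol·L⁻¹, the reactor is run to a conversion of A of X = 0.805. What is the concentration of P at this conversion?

C_A = C_{A0}(1−X) = 0.7059 mol·L⁻¹.
Both paths are first order in A, so the instantaneous fraction to P is constant: dC_P/d(−C_A) = k₁/(k₁+k₂) = 0.1684.
C_P = 0.1684·(C_{A0}−C_A) = 0.1684×2.914 = 0.491 mol·L⁻¹.

0.491 mol·L⁻¹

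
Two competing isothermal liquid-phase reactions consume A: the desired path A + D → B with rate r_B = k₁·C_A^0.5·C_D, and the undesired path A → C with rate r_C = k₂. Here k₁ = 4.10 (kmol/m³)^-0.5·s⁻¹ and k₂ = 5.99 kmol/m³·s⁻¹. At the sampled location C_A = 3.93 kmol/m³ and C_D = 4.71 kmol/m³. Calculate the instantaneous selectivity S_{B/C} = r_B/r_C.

6.39

S_{B/C} = r_B/r_C = (k₁·C_A^0.5·C_D)/(k₂) = (k₁/k₂)·C_A^0.5·C_D.
= (4.10×3.930^0.5×4.710) / (5.99) = 38.28/5.990 = 6.39.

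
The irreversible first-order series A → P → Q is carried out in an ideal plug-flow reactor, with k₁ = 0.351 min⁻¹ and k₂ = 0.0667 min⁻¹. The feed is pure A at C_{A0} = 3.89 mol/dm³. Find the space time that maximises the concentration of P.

For first-order series the maximum of C_P occurs at τ_opt = ln(k₂/k₁)/(k₂−k₁).
= ln(0.0667/0.351)/(0.0667−0.351) = ln(0.1900)/-0.2843 = -1.661/-0.2843 = 5.84 min.

5.84 min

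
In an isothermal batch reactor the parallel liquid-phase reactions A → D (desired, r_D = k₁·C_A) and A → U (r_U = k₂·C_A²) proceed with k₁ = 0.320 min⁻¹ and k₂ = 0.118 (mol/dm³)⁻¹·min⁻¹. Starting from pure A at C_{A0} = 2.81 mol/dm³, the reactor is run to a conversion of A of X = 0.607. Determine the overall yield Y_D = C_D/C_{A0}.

C_A = C_{A0}(1−X) = 1.104 mol/dm³.
Along a PFR/batch, dC_D/dC_A = −r_D/(r_D+r_U) = −k₁/(k₁+k₂·C_A).
Integrating from C_{A0} to C_A: C_D = (0.320/0.118)·ln[(0.320+0.118·2.81)/(0.320+0.118·1.10)] = 2.712·ln(0.6516/0.4503) = 1.002 mol/dm³.
Y_D = C_D/C_{A0} = 1.002/2.81 = 0.357.

0.357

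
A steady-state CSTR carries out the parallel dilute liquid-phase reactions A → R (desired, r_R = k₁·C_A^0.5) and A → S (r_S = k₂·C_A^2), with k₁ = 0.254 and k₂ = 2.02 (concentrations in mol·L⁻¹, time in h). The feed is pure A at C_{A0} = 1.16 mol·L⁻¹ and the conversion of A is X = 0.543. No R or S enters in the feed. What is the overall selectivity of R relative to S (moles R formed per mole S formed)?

Exit C_A = C_{A0}(1−X) = 1.16×0.457 = 0.5301 mol·L⁻¹.
In a CSTR the entire volume is at exit conditions, so r_R = 0.254×0.5301^0.5 = 0.1849 and r_S = 2.02×0.5301^2 = 0.5677.
Overall selectivity = C_R/C_S = r_Rτ/(r_Sτ) = r_R/r_S = 0.326.

0.326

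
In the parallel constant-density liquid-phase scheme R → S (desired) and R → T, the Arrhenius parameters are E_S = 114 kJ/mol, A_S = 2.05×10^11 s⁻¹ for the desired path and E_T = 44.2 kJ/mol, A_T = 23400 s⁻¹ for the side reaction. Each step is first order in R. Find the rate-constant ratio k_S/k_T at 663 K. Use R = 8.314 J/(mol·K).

27.7

With equal orders, S_{S/T} = k_S/k_T = (A_S/A_T)·exp[(E_T−E_S)/(RT)].
(E_T−E_S)/(RT) = (44.2−114)×10³/(8.314×663) = -69800/5512 = -12.66.
k_S/k_T = (2.05×10^11/23400)·exp(-12.66) = 8.761×10^6 × 3.167×10^-6 = 27.7.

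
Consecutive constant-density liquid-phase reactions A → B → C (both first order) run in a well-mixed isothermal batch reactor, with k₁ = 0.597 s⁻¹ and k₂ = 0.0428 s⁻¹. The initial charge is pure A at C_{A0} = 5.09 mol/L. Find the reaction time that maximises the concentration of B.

For first-order series the maximum of C_B occurs at t_opt = ln(k₂/k₁)/(k₂−k₁).
= ln(0.0428/0.597)/(0.0428−0.597) = ln(0.07169)/-0.5542 = -2.635/-0.5542 = 4.76 s.

4.76 s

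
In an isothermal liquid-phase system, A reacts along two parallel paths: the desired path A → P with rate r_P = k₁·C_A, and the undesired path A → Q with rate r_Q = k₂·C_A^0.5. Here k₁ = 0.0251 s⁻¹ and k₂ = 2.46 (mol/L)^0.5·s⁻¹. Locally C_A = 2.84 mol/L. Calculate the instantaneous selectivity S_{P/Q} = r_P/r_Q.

S_{P/Q} = r_P/r_Q = (k₁·C_A)/(k₂·C_A^0.5) = (k₁/k₂)·C_A^0.5.
= (0.0251×2.840) / (2.46×2.840^0.5) = 0.07128/4.146 = 0.0172.

0.0172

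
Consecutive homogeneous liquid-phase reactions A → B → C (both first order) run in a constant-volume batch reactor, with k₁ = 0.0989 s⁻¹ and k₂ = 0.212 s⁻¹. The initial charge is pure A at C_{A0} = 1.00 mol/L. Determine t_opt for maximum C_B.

Setting dC_B/dt = 0 gives t_opt = ln(k₂/k₁)/(k₂−k₁).
= ln(0.212/0.0989)/(0.212−0.0989) = ln(2.144)/0.1131 = 0.7625/0.1131 = 6.74 s.

6.74 s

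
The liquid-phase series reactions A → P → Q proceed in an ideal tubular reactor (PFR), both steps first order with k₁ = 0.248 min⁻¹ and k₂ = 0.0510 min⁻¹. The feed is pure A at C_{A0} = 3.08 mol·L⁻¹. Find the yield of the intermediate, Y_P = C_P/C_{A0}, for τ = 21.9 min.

Solving the coupled first-order balances gives C_P(τ) = [k₁/(k₂−k₁)]·C_{A0}·(e^(−k₁τ) − e^(−k₂τ)).
e^(−k₁τ) = e^(−0.248×21.9) = e^(−5.431) = 0.004378; e^(−k₂τ) = e^(−1.117) = 0.3273.
C_P = 0.248×3.08/(0.0510−0.248) × (0.004378−0.3273) = (-3.877)×(-0.3229) = 1.252 mol·L⁻¹.
Y_P = C_P/C_{A0} = 1.252/3.08 = 0.407.

0.407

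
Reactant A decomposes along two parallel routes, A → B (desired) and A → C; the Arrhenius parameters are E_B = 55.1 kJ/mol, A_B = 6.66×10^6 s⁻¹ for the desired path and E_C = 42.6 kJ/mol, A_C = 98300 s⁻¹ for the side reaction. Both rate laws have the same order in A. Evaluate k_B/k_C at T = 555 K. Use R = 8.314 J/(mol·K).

k_B/k_C = (A_B/A_C)·exp[−(E_B−E_C)/(RT)] = (A_B/A_C)·exp[(E_C−E_B)/(RT)].
(E_C−E_B)/(RT) = (42.6−55.1)×10³/(8.314×555) = -12500/4614 = -2.709.
k_B/k_C = (6.66×10^6/98300)·exp(-2.709) = 67.75 × 0.06660 = 4.51.
Since E_B > E_C, raising the temperature improves selectivity toward B.

4.51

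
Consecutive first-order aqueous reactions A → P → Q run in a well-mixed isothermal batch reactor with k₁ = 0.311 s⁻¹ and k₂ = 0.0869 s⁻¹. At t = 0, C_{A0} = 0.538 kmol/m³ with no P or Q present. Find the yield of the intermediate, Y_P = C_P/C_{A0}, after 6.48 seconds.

The intermediate concentration in a first-order A→B→C sequence is C_P = k₁C_{A0}(e^(−k₁t) − e^(−k₂t))/(k₂−k₁).
e^(−k₁t) = e^(−0.311×6.48) = e^(−2.015) = 0.1333; e^(−k₂t) = e^(−0.5631) = 0.5694.
C_P = 0.311×0.538/(0.0869−0.311) × (0.1333−0.5694) = (-0.7466)×(-0.4362) = 0.3256 kmol/m³.
Y_P = C_P/C_{A0} = 0.3256/0.538 = 0.605.

0.605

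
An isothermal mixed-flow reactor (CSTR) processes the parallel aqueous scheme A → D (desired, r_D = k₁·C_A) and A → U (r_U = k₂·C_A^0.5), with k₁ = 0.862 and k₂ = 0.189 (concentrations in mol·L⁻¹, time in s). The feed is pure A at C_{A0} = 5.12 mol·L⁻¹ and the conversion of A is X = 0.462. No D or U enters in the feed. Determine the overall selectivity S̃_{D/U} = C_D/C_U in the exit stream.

7.57

Exit C_A = C_{A0}(1−X) = 5.12×0.538 = 2.755 mol·L⁻¹.
A CSTR operates uniformly at the exit composition, giving r_D = 2.374 and r_U = 0.3137 (each k·C_A^n at C_A = 2.755).
Overall selectivity = C_D/C_U = r_Dτ/(r_Uτ) = r_D/r_U = 7.57.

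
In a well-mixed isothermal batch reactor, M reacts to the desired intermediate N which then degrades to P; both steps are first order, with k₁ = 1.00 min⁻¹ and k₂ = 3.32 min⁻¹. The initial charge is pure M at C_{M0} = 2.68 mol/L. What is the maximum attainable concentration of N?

0.481 mol/L

For a first-order series the maximum intermediate yield is C_{N,max}/C_{M0} = (k₁/k₂)^[k₂/(k₂−k₁)].
= (1.00/3.32)^(3.32/(3.32−1.00)) = (0.3012)^(1.431) = 0.1796.
C_{N,max} = 0.1796×2.68 = 0.481 mol/L.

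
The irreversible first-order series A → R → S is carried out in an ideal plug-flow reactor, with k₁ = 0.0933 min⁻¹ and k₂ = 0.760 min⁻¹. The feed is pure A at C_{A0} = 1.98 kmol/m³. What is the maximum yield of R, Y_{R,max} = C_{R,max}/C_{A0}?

At the optimum, C_{R,max}/C_{A0} = (k₁/k₂)^[k₂/(k₂−k₁)].
= (0.0933/0.760)^(0.760/(0.760−0.0933)) = (0.1228)^(1.140) = 0.09154.

0.0915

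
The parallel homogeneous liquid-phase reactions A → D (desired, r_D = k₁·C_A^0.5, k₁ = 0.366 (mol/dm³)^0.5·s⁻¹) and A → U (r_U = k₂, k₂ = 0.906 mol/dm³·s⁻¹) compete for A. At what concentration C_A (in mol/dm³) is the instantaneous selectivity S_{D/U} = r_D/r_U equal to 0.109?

S_{D/U} = (k₁/k₂)·C_A^0.5 ⇒ C_A = (S·k₂/k₁)^(2).
= (0.109×0.906/0.366)^(2) = (0.2698)^(2) = 0.0728 mol/dm³.

0.0728 mol/dm³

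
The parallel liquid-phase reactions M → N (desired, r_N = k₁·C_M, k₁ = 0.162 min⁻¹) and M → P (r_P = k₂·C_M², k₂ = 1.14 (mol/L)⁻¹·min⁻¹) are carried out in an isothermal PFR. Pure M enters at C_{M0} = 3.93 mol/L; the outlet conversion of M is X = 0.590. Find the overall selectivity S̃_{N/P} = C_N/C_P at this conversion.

C_M = C_{M0}(1−X) = 1.611 mol/L.
Along a PFR/batch, dC_N/dC_M = −r_N/(r_N+r_P) = −k₁/(k₁+k₂·C_M).
Integrating from C_{M0} to C_M: C_N = (0.162/1.14)·ln[(0.162+1.14·3.93)/(0.162+1.14·1.61)] = 0.1421·ln(4.642/1.999) = 0.1197 mol/L.
C_P = (C_{M0}−C_M)−C_N = 2.199 mol/L; S̃_{N/P} = 0.1197/2.199 = 0.0545.

0.0545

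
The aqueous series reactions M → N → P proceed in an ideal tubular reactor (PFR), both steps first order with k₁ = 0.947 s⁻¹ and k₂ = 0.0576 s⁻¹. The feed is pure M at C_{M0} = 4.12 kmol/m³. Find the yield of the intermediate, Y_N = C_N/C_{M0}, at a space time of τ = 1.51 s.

0.721

For first-order series with pure M initially, C_N(τ) = k₁C_{M0}/(k₂−k₁)·(e^(−k₁τ) − e^(−k₂τ)).
e^(−k₁τ) = e^(−0.947×1.51) = e^(−1.430) = 0.2393; e^(−k₂τ) = e^(−0.08698) = 0.9167.
C_N = 0.947×4.12/(0.0576−0.947) × (0.2393−0.9167) = (-4.387)×(-0.6774) = 2.972 kmol/m³.
Y_N = C_N/C_{M0} = 2.972/4.12 = 0.721.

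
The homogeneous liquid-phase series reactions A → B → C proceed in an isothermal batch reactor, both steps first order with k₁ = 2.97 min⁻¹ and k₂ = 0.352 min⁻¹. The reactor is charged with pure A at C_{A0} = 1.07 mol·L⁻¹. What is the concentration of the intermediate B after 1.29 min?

Solving the coupled first-order balances gives C_B(t) = [k₁/(k₂−k₁)]·C_{A0}·(e^(−k₁t) − e^(−k₂t)).
e^(−k₁t) = e^(−2.97×1.29) = e^(−3.831) = 0.02168; e^(−k₂t) = e^(−0.4541) = 0.6350.
C_B = 2.97×1.07/(0.352−2.97) × (0.02168−0.6350) = (-1.214)×(-0.6134) = 0.7445 mol·L⁻¹.

0.745 mol·L⁻¹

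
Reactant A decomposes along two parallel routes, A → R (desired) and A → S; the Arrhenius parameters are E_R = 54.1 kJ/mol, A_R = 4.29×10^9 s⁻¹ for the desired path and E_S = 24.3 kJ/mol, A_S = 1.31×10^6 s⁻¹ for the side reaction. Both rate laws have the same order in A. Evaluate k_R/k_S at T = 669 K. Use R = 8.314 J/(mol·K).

k_R/k_S = (A_R/A_S)·exp[−(E_R−E_S)/(RT)] = (A_R/A_S)·exp[(E_S−E_R)/(RT)].
(E_S−E_R)/(RT) = (24.3−54.1)×10³/(8.314×669) = -29800/5562 = -5.358.
k_R/k_S = (4.29×10^9/1.31×10^6)·exp(-5.358) = 3275 × 0.004712 = 15.4.
Since E_R > E_S, raising the temperature improves selectivity toward R.

15.4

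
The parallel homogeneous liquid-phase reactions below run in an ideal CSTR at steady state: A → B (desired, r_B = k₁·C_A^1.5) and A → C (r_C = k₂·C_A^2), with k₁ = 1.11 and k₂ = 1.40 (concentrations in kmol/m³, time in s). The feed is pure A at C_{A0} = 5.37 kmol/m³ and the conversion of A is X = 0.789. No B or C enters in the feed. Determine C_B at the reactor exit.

1.81 kmol/m³

Exit C_A = C_{A0}(1−X) = 5.37×0.211 = 1.133 kmol/m³.
In a CSTR the entire volume is at exit conditions, so r_B = 1.11×1.133^1.5 = 1.339 and r_C = 1.40×1.133^2 = 1.797.
Fraction of consumed A going to B: r_B/(r_B+r_C) = 0.4269.
C_B = 0.4269·C_{A0}·X = 0.4269×5.37×0.789 = 1.81 kmol/m³.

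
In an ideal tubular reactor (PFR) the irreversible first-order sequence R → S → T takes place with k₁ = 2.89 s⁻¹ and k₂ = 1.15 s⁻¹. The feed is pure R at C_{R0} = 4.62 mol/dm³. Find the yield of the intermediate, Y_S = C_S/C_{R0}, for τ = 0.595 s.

0.540

The intermediate concentration in a first-order A→B→C sequence is C_S = k₁C_{R0}(e^(−k₁τ) − e^(−k₂τ))/(k₂−k₁).
e^(−k₁τ) = e^(−2.89×0.595) = e^(−1.720) = 0.1791; e^(−k₂τ) = e^(−0.6842) = 0.5045.
C_S = 2.89×4.62/(1.15−2.89) × (0.1791−0.5045) = (-7.673)×(-0.3253) = 2.496 mol/dm³.
Y_S = C_S/C_{R0} = 2.496/4.62 = 0.540.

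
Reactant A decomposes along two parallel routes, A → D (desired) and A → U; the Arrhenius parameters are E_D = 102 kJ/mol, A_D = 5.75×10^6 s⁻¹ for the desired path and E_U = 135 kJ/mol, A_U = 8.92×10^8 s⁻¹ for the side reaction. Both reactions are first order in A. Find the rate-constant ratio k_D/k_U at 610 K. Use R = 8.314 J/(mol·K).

With equal orders, S_{D/U} = k_D/k_U = (A_D/A_U)·exp[(E_U−E_D)/(RT)].
(E_U−E_D)/(RT) = (135−102)×10³/(8.314×610) = 33000/5072 = 6.507.
k_D/k_U = (5.75×10^6/8.92×10^8)·exp(6.507) = 0.006446 × 669.7 = 4.32.
Since E_D < E_U, lowering the temperature improves selectivity toward D.

4.32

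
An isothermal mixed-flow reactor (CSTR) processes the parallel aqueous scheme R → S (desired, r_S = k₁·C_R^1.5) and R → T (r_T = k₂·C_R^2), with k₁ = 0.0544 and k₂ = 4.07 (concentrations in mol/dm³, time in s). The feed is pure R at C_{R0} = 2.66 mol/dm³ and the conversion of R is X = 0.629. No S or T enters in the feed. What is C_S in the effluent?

Exit C_R = C_{R0}(1−X) = 2.66×0.371 = 0.9869 mol/dm³.
A CSTR operates uniformly at the exit composition, giving r_S = 0.05333 and r_T = 3.964 (each k·C_R^n at C_R = 0.9869).
Fraction of consumed R going to S: r_S/(r_S+r_T) = 0.01328.
C_S = 0.01328·C_{R0}·X = 0.01328×2.66×0.629 = 0.0222 mol/dm³.

0.0222 mol/dm³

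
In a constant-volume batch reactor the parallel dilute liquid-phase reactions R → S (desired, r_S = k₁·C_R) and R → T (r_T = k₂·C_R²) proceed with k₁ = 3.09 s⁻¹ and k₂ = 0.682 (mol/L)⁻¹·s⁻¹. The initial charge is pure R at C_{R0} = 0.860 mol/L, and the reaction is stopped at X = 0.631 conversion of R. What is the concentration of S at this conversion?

C_R = C_{R0}(1−X) = 0.3173 mol/L.
Along a PFR/batch, dC_S/dC_R = −r_S/(r_S+r_T) = −k₁/(k₁+k₂·C_R).
Integrating from C_{R0} to C_R: C_S = (3.09/0.682)·ln[(3.09+0.682·0.860)/(3.09+0.682·0.317)] = 4.531·ln(3.677/3.306) = 0.4807 mol/L.

0.481 mol/L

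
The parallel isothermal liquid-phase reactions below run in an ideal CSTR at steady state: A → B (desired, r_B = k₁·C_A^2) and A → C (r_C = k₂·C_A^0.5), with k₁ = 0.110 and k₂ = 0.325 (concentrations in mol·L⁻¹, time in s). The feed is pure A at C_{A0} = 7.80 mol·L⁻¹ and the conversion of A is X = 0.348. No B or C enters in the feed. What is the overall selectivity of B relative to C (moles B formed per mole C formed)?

Exit C_A = C_{A0}(1−X) = 7.80×0.652 = 5.086 mol·L⁻¹.
In a CSTR the entire volume is at exit conditions, so r_B = 0.110×5.086^2 = 2.845 and r_C = 0.325×5.086^0.5 = 0.7329.
Overall selectivity = C_B/C_C = r_Bτ/(r_Cτ) = r_B/r_C = 3.88.

3.88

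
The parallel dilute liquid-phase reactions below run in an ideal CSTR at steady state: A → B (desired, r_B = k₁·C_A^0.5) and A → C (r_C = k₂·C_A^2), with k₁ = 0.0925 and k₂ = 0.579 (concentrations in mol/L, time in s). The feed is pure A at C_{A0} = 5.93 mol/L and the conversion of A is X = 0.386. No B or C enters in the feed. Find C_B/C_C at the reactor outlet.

0.0230

Exit C_A = C_{A0}(1−X) = 5.93×0.614 = 3.641 mol/L.
Rates in a CSTR are evaluated at the outlet concentration: r_B = 0.0925×3.641^0.5 = 0.1765, r_C = 0.579×3.641^2 = 7.676.
Overall selectivity = C_B/C_C = r_Bτ/(r_Cτ) = r_B/r_C = 0.0230.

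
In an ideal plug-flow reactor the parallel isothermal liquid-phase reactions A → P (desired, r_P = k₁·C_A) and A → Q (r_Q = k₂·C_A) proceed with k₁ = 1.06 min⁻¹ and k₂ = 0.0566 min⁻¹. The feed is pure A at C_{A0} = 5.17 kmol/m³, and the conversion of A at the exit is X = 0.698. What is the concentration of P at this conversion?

C_A = C_{A0}(1−X) = 1.561 kmol/m³.
Both paths are first order in A, so the instantaneous fraction to P is constant: dC_P/d(−C_A) = k₁/(k₁+k₂) = 0.9493.
C_P = 0.9493·(C_{A0}−C_A) = 0.9493×3.609 = 3.43 kmol/m³.

3.43 kmol/m³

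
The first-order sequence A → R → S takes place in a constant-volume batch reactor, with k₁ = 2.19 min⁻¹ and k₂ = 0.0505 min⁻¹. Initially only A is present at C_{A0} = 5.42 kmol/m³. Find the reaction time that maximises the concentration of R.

The intermediate peaks when r₁ = r₂, i.e. k₁e^(−k₁t) = k₂e^(−k₂t), giving t_opt = ln(k₂/k₁)/(k₂−k₁).
= ln(0.0505/2.19)/(0.0505−2.19) = ln(0.02306)/-2.139 = -3.770/-2.139 = 1.76 min.

1.76 min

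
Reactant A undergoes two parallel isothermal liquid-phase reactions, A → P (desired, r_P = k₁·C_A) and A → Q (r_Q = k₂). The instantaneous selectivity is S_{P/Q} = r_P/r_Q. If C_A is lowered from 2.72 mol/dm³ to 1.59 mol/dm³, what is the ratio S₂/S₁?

S_{P/Q} = (k₁/k₂)·C_A, so S₂/S₁ = (C_{A,2}/C_{A,1}).
= 1.59/2.72 = 0.585.
Selectivity toward P falls as C_A falls — high-concentration operation is favoured.

0.585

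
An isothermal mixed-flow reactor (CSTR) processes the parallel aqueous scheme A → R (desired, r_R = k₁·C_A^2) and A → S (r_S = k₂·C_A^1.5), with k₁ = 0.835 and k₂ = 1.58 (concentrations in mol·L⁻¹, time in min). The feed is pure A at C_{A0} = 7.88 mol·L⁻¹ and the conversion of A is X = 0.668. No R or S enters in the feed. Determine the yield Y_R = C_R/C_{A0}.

Exit C_A = C_{A0}(1−X) = 7.88×0.332 = 2.616 mol·L⁻¹.
Rates in a CSTR are evaluated at the outlet concentration: r_R = 0.835×2.616^2 = 5.715, r_S = 1.58×2.616^1.5 = 6.686.
Fraction of consumed A going to R: r_R/(r_R+r_S) = 0.4609.
C_R = 0.4609·C_{A0}·X = 0.4609×7.88×0.668 = 2.43 mol·L⁻¹; Y_R = C_R/C_{A0} = 0.308.

0.308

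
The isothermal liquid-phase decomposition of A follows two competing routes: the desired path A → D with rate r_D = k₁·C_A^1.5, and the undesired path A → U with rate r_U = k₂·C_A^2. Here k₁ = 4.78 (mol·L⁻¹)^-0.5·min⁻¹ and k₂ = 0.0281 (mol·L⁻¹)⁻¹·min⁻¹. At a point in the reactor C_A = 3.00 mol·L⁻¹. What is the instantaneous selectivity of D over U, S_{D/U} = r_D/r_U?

98.2

S_{D/U} = r_D/r_U = (k₁·C_A^1.5)/(k₂·C_A^2) = (k₁/k₂)·C_A^-0.5.
= (4.78×3.000^1.5) / (0.0281×3.000^2) = 24.84/0.2529 = 98.2.
The undesired path is higher order in A, so low C_A (CSTR or dilute feed) favours D.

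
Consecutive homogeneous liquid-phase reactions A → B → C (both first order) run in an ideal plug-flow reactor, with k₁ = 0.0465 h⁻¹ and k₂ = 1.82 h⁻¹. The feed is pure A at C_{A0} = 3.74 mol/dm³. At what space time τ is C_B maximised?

2.07 h

For first-order series the maximum of C_B occurs at τ_opt = ln(k₂/k₁)/(k₂−k₁).
= ln(1.82/0.0465)/(1.82−0.0465) = ln(39.14)/1.774 = 3.667/1.774 = 2.07 h.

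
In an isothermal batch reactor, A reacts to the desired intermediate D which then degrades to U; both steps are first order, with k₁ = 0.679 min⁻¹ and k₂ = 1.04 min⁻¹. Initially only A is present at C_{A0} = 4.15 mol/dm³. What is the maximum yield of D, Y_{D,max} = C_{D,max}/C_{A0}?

0.293

Evaluating C_D at t_opt = ln(k₂/k₁)/(k₂−k₁) gives C_{D,max}/C_{A0} = (k₁/k₂)^[k₂/(k₂−k₁)].
= (0.679/1.04)^(1.04/(1.04−0.679)) = (0.6529)^(2.881) = 0.2928.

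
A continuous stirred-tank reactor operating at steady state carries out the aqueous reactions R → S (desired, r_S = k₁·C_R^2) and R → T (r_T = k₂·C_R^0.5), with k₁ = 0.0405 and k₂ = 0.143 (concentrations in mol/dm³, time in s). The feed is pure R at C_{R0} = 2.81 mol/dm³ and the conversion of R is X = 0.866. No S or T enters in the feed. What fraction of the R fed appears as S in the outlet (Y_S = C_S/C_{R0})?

0.0532

Exit C_R = C_{R0}(1−X) = 2.81×0.134 = 0.3765 mol/dm³.
In a CSTR the entire volume is at exit conditions, so r_S = 0.0405×0.3765^2 = 0.005742 and r_T = 0.143×0.3765^0.5 = 0.08775.
Fraction of consumed R going to S: r_S/(r_S+r_T) = 0.06142.
C_S = 0.06142·C_{R0}·X = 0.06142×2.81×0.866 = 0.149 mol/dm³; Y_S = C_S/C_{R0} = 0.0532.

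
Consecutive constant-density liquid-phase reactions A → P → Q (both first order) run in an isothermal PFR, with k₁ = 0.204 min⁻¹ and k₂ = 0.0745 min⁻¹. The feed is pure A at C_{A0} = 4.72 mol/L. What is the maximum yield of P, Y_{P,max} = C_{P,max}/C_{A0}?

0.560

For a first-order series the maximum intermediate yield is C_{P,max}/C_{A0} = (k₁/k₂)^[k₂/(k₂−k₁)].
= (0.204/0.0745)^(0.0745/(0.0745−0.204)) = (2.738)^(-0.5753) = 0.5602.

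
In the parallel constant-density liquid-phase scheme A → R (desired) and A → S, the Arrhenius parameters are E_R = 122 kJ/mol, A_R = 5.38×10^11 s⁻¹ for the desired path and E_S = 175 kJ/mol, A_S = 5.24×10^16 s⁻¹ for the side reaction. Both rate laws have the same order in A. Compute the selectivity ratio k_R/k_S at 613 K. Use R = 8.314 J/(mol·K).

With equal orders, S_{R/S} = k_R/k_S = (A_R/A_S)·exp[(E_S−E_R)/(RT)].
(E_S−E_R)/(RT) = (175−122)×10³/(8.314×613) = 53000/5096 = 10.40.
k_R/k_S = (5.38×10^11/5.24×10^16)·exp(10.40) = 1.027×10^-5 × 32838 = 0.337.
Since E_R < E_S, lowering the temperature improves selectivity toward R.

0.337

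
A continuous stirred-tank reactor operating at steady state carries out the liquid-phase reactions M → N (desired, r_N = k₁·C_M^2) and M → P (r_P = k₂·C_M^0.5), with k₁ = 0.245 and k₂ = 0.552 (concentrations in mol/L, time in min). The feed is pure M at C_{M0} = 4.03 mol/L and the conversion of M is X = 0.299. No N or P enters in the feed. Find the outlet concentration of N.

Exit C_M = C_{M0}(1−X) = 4.03×0.701 = 2.825 mol/L.
In a CSTR the entire volume is at exit conditions, so r_N = 0.245×2.825^2 = 1.955 and r_P = 0.552×2.825^0.5 = 0.9278.
Fraction of consumed M going to N: r_N/(r_N+r_P) = 0.6782.
C_N = 0.6782·C_{M0}·X = 0.6782×4.03×0.299 = 0.817 mol/L.

0.817 mol/L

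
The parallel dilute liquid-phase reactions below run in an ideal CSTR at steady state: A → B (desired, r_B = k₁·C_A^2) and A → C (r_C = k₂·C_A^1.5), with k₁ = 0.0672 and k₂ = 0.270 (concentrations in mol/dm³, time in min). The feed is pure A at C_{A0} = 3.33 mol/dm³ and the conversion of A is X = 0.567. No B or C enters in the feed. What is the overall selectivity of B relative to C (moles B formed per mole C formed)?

Exit C_A = C_{A0}(1−X) = 3.33×0.433 = 1.442 mol/dm³.
Rates in a CSTR are evaluated at the outlet concentration: r_B = 0.0672×1.442^2 = 0.1397, r_C = 0.270×1.442^1.5 = 0.4675.
Overall selectivity = C_B/C_C = r_Bτ/(r_Cτ) = r_B/r_C = 0.299.

0.299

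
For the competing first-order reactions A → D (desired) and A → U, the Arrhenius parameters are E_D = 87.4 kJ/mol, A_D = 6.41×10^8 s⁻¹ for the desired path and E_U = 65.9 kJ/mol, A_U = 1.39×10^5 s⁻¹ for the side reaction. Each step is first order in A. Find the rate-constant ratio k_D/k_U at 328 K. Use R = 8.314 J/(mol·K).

1.74

k_D/k_U = (A_D/A_U)·exp[−(E_D−E_U)/(RT)] = (A_D/A_U)·exp[(E_U−E_D)/(RT)].
(E_U−E_D)/(RT) = (65.9−87.4)×10³/(8.314×328) = -21500/2727 = -7.884.
k_D/k_U = (6.41×10^8/1.39×10^5)·exp(-7.884) = 4612 × 3.767×10^-4 = 1.74.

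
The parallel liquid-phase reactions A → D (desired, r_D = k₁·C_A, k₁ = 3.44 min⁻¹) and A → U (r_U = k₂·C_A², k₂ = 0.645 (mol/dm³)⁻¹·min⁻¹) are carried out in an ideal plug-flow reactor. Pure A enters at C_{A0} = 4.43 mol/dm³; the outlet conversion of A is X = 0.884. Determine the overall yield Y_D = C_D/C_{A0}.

0.617

C_A = C_{A0}(1−X) = 0.5139 mol/dm³.
Along a PFR/batch, dC_D/dC_A = −r_D/(r_D+r_U) = −k₁/(k₁+k₂·C_A).
Integrating from C_{A0} to C_A: C_D = (3.44/0.645)·ln[(3.44+0.645·4.43)/(3.44+0.645·0.514)] = 5.333·ln(6.297/3.771) = 2.734 mol/dm³.
Y_D = C_D/C_{A0} = 2.734/4.43 = 0.617.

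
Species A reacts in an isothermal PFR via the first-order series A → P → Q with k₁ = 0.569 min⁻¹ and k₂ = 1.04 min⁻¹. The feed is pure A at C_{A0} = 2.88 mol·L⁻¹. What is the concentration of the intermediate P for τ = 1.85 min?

0.706 mol·L⁻¹

The intermediate concentration in a first-order A→B→C sequence is C_P = k₁C_{A0}(e^(−k₁τ) − e^(−k₂τ))/(k₂−k₁).
e^(−k₁τ) = e^(−0.569×1.85) = e^(−1.053) = 0.3490; e^(−k₂τ) = e^(−1.924) = 0.1460.
C_P = 0.569×2.88/(1.04−0.569) × (0.3490−0.1460) = 3.479×0.2030 = 0.7062 mol·L⁻¹.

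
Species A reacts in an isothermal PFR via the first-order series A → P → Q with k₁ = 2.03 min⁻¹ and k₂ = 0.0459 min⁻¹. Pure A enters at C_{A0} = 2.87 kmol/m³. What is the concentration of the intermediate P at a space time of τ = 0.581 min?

Solving the coupled first-order balances gives C_P(τ) = [k₁/(k₂−k₁)]·C_{A0}·(e^(−k₁τ) − e^(−k₂τ)).
e^(−k₁τ) = e^(−2.03×0.581) = e^(−1.179) = 0.3075; e^(−k₂τ) = e^(−0.02667) = 0.9737.
C_P = 2.03×2.87/(0.0459−2.03) × (0.3075−0.9737) = (-2.936)×(-0.6662) = 1.956 kmol/m³.

1.96 kmol/m³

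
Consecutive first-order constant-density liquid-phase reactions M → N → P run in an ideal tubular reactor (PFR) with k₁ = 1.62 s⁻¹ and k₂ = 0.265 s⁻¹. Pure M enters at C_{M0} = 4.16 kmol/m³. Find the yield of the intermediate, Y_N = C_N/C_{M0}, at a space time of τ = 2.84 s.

0.551

For first-order series with pure M initially, C_N(τ) = k₁C_{M0}/(k₂−k₁)·(e^(−k₁τ) − e^(−k₂τ)).
e^(−k₁τ) = e^(−1.62×2.84) = e^(−4.601) = 0.01004; e^(−k₂τ) = e^(−0.7526) = 0.4711.
C_N = 1.62×4.16/(0.265−1.62) × (0.01004−0.4711) = (-4.974)×(-0.4611) = 2.293 kmol/m³.
Y_N = C_N/C_{M0} = 2.293/4.16 = 0.551.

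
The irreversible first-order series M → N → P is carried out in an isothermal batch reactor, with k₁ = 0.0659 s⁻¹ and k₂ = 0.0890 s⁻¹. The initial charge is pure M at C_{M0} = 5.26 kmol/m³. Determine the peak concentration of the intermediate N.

Evaluating C_N at t_opt = ln(k₂/k₁)/(k₂−k₁) gives C_{N,max}/C_{M0} = (k₁/k₂)^[k₂/(k₂−k₁)].
= (0.0659/0.0890)^(0.0890/(0.0890−0.0659)) = (0.7404)^(3.853) = 0.3142.
C_{N,max} = 0.3142×5.26 = 1.65 kmol/m³.

1.65 kmol/m³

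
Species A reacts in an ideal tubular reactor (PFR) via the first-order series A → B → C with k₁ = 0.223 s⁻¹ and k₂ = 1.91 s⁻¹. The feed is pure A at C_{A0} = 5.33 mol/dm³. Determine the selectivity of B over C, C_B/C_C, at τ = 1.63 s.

For first-order series with pure A initially, C_B(τ) = k₁C_{A0}/(k₂−k₁)·(e^(−k₁τ) − e^(−k₂τ)).
e^(−k₁τ) = e^(−0.223×1.63) = e^(−0.3635) = 0.6952; e^(−k₂τ) = e^(−3.113) = 0.04445.
C_B = 0.223×5.33/(1.91−0.223) × (0.6952−0.04445) = 0.7046×0.6508 = 0.4585 mol/dm³.
C_A = C_{A0}e^(−k₁τ) = 3.706 mol/dm³, so C_C = C_{A0}−C_A−C_B = 1.166 mol/dm³; C_B/C_C = 0.393.

0.393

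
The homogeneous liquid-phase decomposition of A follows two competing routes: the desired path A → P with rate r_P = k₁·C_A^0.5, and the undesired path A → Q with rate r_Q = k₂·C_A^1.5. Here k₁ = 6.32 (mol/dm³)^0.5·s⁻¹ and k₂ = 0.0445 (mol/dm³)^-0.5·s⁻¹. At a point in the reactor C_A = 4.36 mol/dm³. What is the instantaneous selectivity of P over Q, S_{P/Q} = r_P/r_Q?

S_{P/Q} = r_P/r_Q = (k₁·C_A^0.5)/(k₂·C_A^1.5) = (k₁/k₂)·C_A⁻¹.
= (6.32×4.360^0.5) / (0.0445×4.360^1.5) = 13.20/0.4051 = 32.6.
The undesired path is higher order in A, so low C_A (CSTR or dilute feed) favours P.

32.6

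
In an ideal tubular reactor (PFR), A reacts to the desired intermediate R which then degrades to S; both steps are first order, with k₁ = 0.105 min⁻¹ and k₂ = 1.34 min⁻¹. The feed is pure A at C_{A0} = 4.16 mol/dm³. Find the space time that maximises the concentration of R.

For first-order series the maximum of C_R occurs at τ_opt = ln(k₂/k₁)/(k₂−k₁).
= ln(1.34/0.105)/(1.34−0.105) = ln(12.76)/1.235 = 2.546/1.235 = 2.06 min.

2.06 min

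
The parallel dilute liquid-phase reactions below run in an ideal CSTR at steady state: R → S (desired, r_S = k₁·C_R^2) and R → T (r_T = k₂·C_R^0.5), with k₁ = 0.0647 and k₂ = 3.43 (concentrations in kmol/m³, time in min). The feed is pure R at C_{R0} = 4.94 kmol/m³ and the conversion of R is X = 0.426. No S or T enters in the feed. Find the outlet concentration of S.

0.174 kmol/m³

Exit C_R = C_{R0}(1−X) = 4.94×0.574 = 2.836 kmol/m³.
Rates in a CSTR are evaluated at the outlet concentration: r_S = 0.0647×2.836^2 = 0.5202, r_T = 3.43×2.836^0.5 = 5.776.
Fraction of consumed R going to S: r_S/(r_S+r_T) = 0.08263.
C_S = 0.08263·C_{R0}·X = 0.08263×4.94×0.426 = 0.174 kmol/m³.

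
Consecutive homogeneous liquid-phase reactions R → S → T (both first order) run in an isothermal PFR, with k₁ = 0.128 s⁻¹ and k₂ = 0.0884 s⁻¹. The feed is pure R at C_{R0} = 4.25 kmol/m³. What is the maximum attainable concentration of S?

For a first-order series the maximum intermediate yield is C_{S,max}/C_{R0} = (k₁/k₂)^[k₂/(k₂−k₁)].
= (0.128/0.0884)^(0.0884/(0.0884−0.128)) = (1.448)^(-2.232) = 0.4377.
C_{S,max} = 0.4377×4.25 = 1.86 kmol/m³.

1.86 kmol/m³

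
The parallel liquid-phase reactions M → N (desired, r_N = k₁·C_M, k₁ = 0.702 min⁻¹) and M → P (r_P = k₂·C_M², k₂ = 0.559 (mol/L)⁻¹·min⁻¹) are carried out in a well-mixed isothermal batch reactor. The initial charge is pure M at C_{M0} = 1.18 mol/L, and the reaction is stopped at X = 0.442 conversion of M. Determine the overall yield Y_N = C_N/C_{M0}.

0.256

C_M = C_{M0}(1−X) = 0.6584 mol/L.
Along a PFR/batch, dC_N/dC_M = −r_N/(r_N+r_P) = −k₁/(k₁+k₂·C_M).
Integrating from C_{M0} to C_M: C_N = (0.702/0.559)·ln[(0.702+0.559·1.18)/(0.702+0.559·0.658)] = 1.256·ln(1.362/1.070) = 0.3026 mol/L.
Y_N = C_N/C_{M0} = 0.3026/1.18 = 0.256.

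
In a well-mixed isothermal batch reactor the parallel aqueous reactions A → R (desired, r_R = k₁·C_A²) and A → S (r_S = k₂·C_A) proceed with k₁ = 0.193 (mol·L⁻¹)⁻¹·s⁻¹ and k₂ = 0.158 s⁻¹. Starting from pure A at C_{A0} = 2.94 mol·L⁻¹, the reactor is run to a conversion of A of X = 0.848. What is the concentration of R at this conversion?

C_A = C_{A0}(1−X) = 0.4469 mol·L⁻¹.
Along a PFR/batch, dC_S/dC_A = −r_S/(r_R+r_S) = −k₂/(k₂+k₁·C_A).
Integrating from C_{A0} to C_A: C_S = (0.158/0.193)·ln[(0.158+0.193·2.94)/(0.158+0.193·0.447)] = 0.8187·ln(0.7254/0.2442) = 0.8912 mol·L⁻¹.
Then C_R = (C_{A0}−C_A) − C_S = 2.493 − 0.8912 = 1.602 mol·L⁻¹.

1.60 mol·L⁻¹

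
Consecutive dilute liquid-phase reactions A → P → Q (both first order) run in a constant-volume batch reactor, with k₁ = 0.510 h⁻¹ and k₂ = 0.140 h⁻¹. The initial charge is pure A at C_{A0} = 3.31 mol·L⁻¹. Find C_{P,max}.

2.03 mol·L⁻¹

Evaluating C_P at t_opt = ln(k₂/k₁)/(k₂−k₁) gives C_{P,max}/C_{A0} = (k₁/k₂)^[k₂/(k₂−k₁)].
= (0.510/0.140)^(0.140/(0.140−0.510)) = (3.643)^(-0.3784) = 0.6131.
C_{P,max} = 0.6131×3.31 = 2.03 mol·L⁻¹.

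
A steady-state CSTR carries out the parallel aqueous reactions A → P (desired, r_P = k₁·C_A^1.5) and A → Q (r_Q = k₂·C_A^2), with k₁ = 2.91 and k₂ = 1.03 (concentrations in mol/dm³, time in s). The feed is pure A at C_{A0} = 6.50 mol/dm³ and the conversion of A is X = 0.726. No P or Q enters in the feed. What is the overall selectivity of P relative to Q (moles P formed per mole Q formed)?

Exit C_A = C_{A0}(1−X) = 6.50×0.274 = 1.781 mol/dm³.
A CSTR operates uniformly at the exit composition, giving r_P = 6.917 and r_Q = 3.267 (each k·C_A^n at C_A = 1.781).
Overall selectivity = C_P/C_Q = r_Pτ/(r_Qτ) = r_P/r_Q = 2.12.

2.12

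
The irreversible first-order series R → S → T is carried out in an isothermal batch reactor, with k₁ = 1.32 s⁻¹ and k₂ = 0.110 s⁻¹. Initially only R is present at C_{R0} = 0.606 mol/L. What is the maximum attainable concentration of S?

0.483 mol/L

Evaluating C_S at t_opt = ln(k₂/k₁)/(k₂−k₁) gives C_{S,max}/C_{R0} = (k₁/k₂)^[k₂/(k₂−k₁)].
= (1.32/0.110)^(0.110/(0.110−1.32)) = (12.00)^(-0.09091) = 0.7978.
C_{S,max} = 0.7978×0.606 = 0.483 mol/L.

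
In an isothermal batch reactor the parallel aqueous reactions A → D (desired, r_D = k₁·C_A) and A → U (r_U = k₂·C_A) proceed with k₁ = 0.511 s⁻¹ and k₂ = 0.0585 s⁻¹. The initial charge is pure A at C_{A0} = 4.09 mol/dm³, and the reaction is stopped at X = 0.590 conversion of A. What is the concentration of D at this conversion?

2.17 mol/dm³

C_A = C_{A0}(1−X) = 1.677 mol/dm³.
Both paths are first order in A, so the instantaneous fraction to D is constant: dC_D/d(−C_A) = k₁/(k₁+k₂) = 0.8973.
C_D = 0.8973·(C_{A0}−C_A) = 0.8973×2.413 = 2.17 mol/dm³.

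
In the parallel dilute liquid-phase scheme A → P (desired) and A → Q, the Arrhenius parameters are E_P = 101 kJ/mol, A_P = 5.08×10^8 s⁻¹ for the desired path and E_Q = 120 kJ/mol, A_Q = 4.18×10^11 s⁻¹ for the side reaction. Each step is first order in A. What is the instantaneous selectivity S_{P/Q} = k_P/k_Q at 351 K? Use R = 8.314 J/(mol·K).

0.817

Since both paths have the same order in A, the concentration cancels and S_{P/Q} = k_P/k_Q = (A_P/A_Q)·exp[(E_Q−E_P)/(RT)].
(E_Q−E_P)/(RT) = (120−101)×10³/(8.314×351) = 19000/2918 = 6.511.
k_P/k_Q = (5.08×10^8/4.18×10^11)·exp(6.511) = 0.001215 × 672.4 = 0.817.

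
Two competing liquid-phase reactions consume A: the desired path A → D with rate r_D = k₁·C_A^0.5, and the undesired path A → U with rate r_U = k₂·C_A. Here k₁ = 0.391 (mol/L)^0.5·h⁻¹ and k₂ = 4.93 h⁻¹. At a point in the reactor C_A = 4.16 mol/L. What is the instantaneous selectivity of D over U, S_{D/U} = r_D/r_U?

S_{D/U} = r_D/r_U = (k₁·C_A^0.5)/(k₂·C_A) = (k₁/k₂)·C_A^-0.5.
= (0.391×4.160^0.5) / (4.93×4.160) = 0.7975/20.51 = 0.0389.

0.0389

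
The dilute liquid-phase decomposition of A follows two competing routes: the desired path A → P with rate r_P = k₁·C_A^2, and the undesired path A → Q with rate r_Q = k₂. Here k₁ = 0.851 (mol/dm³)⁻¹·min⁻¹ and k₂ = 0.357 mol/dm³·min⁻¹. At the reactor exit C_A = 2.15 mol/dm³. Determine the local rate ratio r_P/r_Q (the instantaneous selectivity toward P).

S_{P/Q} = r_P/r_Q = (k₁·C_A^2)/(k₂) = (k₁/k₂)·C_A^2.
= (0.851×2.150^2) / (0.357) = 3.934/0.3570 = 11.0.

11.0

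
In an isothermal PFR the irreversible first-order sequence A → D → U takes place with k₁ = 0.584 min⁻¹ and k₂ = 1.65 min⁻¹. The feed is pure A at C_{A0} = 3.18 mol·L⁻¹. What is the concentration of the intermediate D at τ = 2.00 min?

0.478 mol·L⁻¹

The intermediate concentration in a first-order A→B→C sequence is C_D = k₁C_{A0}(e^(−k₁τ) − e^(−k₂τ))/(k₂−k₁).
e^(−k₁τ) = e^(−0.584×2.00) = e^(−1.168) = 0.3110; e^(−k₂τ) = e^(−3.300) = 0.03688.
C_D = 0.584×3.18/(1.65−0.584) × (0.3110−0.03688) = 1.742×0.2741 = 0.4775 mol·L⁻¹.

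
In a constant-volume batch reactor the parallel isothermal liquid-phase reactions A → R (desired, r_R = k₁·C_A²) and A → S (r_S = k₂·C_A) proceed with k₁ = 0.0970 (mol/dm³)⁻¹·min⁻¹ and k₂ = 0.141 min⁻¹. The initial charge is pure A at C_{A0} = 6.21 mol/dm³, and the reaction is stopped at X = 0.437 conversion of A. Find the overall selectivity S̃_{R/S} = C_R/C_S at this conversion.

3.27

C_A = C_{A0}(1−X) = 3.496 mol/dm³.
Along a PFR/batch, dC_S/dC_A = −r_S/(r_R+r_S) = −k₂/(k₂+k₁·C_A).
Integrating from C_{A0} to C_A: C_S = (0.141/0.0970)·ln[(0.141+0.0970·6.21)/(0.141+0.0970·3.50)] = 1.454·ln(0.7434/0.4801) = 0.6354 mol/dm³.
Then C_R = (C_{A0}−C_A) − C_S = 2.714 − 0.6354 = 2.078 mol/dm³.
S̃_{R/S} = C_R/C_S = 2.078/0.6354 = 3.27.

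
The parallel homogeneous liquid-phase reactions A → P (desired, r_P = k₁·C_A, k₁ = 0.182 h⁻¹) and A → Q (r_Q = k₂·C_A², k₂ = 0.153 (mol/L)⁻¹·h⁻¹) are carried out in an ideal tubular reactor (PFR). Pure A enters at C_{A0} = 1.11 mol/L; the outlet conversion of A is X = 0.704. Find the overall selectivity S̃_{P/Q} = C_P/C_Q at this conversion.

C_A = C_{A0}(1−X) = 0.3286 mol/L.
Along a PFR/batch, dC_P/dC_A = −r_P/(r_P+r_Q) = −k₁/(k₁+k₂·C_A).
Integrating from C_{A0} to C_A: C_P = (0.182/0.153)·ln[(0.182+0.153·1.11)/(0.182+0.153·0.329)] = 1.190·ln(0.3518/0.2323) = 0.4940 mol/L.
C_Q = (C_{A0}−C_A)−C_P = 0.2875 mol/L; S̃_{P/Q} = 0.4940/0.2875 = 1.72.

1.72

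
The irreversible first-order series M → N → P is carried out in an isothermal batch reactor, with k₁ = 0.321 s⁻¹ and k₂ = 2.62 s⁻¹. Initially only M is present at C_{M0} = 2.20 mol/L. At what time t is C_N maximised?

Setting dC_N/dt = 0 gives t_opt = ln(k₂/k₁)/(k₂−k₁).
= ln(2.62/0.321)/(2.62−0.321) = ln(8.162)/2.299 = 2.099/2.299 = 0.913 s.

0.913 s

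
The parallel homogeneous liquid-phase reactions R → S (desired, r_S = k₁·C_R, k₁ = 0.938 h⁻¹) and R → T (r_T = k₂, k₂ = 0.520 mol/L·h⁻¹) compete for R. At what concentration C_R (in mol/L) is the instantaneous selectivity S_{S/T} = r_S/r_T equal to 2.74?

S_{S/T} = (k₁/k₂)·C_R ⇒ C_R = S·k₂/k₁.
= 2.74×0.520/0.938 = 1.52 mol/L.

1.52 mol/L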